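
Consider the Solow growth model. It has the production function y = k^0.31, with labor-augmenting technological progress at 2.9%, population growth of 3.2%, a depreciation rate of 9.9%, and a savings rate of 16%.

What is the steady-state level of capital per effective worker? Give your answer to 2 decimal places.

In steady state, investment equals break-even investment: s·k^α = (n + g + δ)·k.
Dividing both sides by k: k^(1−α) = s / (n + g + δ).
k^0.69 = 0.16 / (0.032 + 0.029 + 0.099) = 0.16 / 0.160 = 1.0000
k* = 1.0000^(1/0.69) ≈ 1.0000

k* = 1.00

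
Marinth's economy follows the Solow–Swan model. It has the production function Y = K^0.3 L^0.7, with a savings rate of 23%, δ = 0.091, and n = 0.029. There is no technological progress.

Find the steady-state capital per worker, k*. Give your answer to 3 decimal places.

Steady state requires s·f(k) = (n + δ)·k, i.e. s·k^α = (n + δ)·k.
Rearranging, k^(1−α) = s / (n + δ).
k^0.7 = 0.23 / (0.029 + 0.091) = 0.23 / 0.120 = 1.9167
k* = 1.9167^(1/0.7) ≈ 2.5331

k* ≈ 2.533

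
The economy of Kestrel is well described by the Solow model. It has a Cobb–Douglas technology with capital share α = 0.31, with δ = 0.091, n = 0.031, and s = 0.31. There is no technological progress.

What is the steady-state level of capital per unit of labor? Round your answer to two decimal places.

k* = 3.86

Steady state requires s·f(k) = (n + δ)·k, i.e. s·k^α = (n + δ)·k.
Dividing both sides by k: k^(1−α) = s / (n + δ).
k^0.69 = 0.31 / (0.031 + 0.091) = 0.31 / 0.122 = 2.5410
k* = 2.5410^(1/0.69) ≈ 3.8633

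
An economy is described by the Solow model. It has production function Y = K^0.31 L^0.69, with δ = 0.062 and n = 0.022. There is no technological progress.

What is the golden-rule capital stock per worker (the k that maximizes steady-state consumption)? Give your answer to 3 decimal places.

k_gold ≈ 6.635

The golden rule sets f'(k) = n + δ, i.e. α·k^(α−1) = n + δ.
So k^(1−α) = α / (n + δ) = 0.31 / 0.084 = 3.6905.
k_gold = 3.6905^(1/0.69) ≈ 6.6353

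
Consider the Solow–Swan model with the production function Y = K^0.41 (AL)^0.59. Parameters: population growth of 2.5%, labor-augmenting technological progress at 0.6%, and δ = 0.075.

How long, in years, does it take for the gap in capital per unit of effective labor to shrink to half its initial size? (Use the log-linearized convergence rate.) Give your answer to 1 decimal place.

Near the steady state the convergence rate is λ = (1 − α)(n + g + δ).
λ = (1 − 0.41) × 0.106 = 0.59 × 0.106 = 0.06254
Half-life = ln 2 / λ = 0.6931 / 0.06254 ≈ 11.08 years

half-life ≈ 11.1 years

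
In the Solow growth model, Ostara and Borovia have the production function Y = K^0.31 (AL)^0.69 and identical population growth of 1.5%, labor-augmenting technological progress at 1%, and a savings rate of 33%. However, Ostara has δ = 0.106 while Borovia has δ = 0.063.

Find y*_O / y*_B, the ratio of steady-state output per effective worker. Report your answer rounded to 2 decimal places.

y*_O / y*_B ≈ 0.84

Steady-state y* = [s/(n + g + δ)]^(α/(1−α)), so the ratio is [ (s_O/(n + g + δ)_O) / (s_B/(n + g + δ)_B) ]^0.4493.
s_O/(n + g + δ)_O = 0.33/0.131 = 2.5191; s_B/(n + g + δ)_B = 0.33/0.088 = 3.7500.
Ratio = (2.5191/3.7500)^0.4493 = 0.6718^0.4493 ≈ 0.8363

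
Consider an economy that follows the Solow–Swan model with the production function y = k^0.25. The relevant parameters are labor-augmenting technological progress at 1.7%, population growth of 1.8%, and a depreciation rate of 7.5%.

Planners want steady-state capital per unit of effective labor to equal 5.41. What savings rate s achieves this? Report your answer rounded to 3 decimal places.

s ≈ 0.390

Steady state requires s·f(k) = (n + g + δ)·k, i.e. s·k^α = (n + g + δ)·k.
So s / (n + g + δ) = (k*)^(1−α) = 5.41^0.75 = 3.5473.
Therefore s = 3.5473 × (n + g + δ) = 3.5473 × 0.110 = 0.3902.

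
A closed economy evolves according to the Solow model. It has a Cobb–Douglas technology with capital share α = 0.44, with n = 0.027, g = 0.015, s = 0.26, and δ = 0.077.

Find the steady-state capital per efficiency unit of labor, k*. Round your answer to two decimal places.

Steady state requires s·f(k) = (n + g + δ)·k, i.e. s·k^α = (n + g + δ)·k.
Dividing both sides by k: k^(1−α) = s / (n + g + δ).
k^0.56 = 0.26 / (0.027 + 0.015 + 0.077) = 0.26 / 0.119 = 2.1849
k* = 2.1849^(1/0.56) ≈ 4.0376

k* ≈ 4.04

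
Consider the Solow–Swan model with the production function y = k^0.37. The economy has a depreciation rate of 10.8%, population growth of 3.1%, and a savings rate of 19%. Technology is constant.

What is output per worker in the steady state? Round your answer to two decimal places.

At the steady state, Δk = 0, so s·k^α = (n + δ)·k.
Rearranging, k^(1−α) = s / (n + δ).
k^0.63 = 0.19 / (0.031 + 0.108) = 0.19 / 0.139 = 1.3669
k* = 1.3669^(1/0.63) ≈ 1.6423
y* = (k*)^α = 1.6423^0.37 ≈ 1.2015

y* = 1.20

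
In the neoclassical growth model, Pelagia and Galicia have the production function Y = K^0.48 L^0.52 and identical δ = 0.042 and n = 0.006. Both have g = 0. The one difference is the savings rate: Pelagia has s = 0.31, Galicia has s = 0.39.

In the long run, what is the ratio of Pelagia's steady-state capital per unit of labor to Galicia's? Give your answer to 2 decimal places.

Steady-state k* = [s/(n + δ)]^(1/(1−α)), so the ratio is [ (s_P/(n + δ)_P) / (s_G/(n + δ)_G) ]^1.9231.
s_P/(n + δ)_P = 0.31/0.048 = 6.4583; s_G/(n + δ)_G = 0.39/0.048 = 8.1250.
Ratio = (6.4583/8.1250)^1.9231 = 0.7949^1.9231 ≈ 0.6431

k*_P / k*_G ≈ 0.64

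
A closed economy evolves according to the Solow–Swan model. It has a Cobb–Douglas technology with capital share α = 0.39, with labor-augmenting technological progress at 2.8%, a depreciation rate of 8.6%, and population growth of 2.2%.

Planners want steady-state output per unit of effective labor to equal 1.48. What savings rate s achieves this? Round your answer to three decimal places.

s ≈ 0.251

Steady state requires s·f(k) = (n + g + δ)·k, i.e. s·k^α = (n + g + δ)·k.
Since y* = [s/(n + g + δ)]^(α/(1−α)), we have s/(n + g + δ) = (y*)^((1−α)/α) = 1.48^1.5641 = 1.8463.
Therefore s = 1.8463 × (n + g + δ) = 1.8463 × 0.136 = 0.2511.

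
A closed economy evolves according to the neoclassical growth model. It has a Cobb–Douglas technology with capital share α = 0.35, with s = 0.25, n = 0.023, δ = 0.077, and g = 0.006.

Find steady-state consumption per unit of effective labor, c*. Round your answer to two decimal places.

c* ≈ 1.19

At the steady state, Δk = 0, so s·k^α = (n + g + δ)·k.
Dividing both sides by k: k^(1−α) = s / (n + g + δ).
k^0.65 = 0.25 / (0.023 + 0.006 + 0.077) = 0.25 / 0.106 = 2.3585
k* = 2.3585^(1/0.65) ≈ 3.7436
y* = (k*)^α = 3.7436^0.35 ≈ 1.5873
c* = (1 − s)·y* = (1 − 0.25) × 1.5873 ≈ 1.1905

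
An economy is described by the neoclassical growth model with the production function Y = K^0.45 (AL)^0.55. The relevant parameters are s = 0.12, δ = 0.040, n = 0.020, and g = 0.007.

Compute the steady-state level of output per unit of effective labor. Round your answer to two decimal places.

At the steady state, Δk = 0, so s·k^α = (n + g + δ)·k.
Dividing both sides by k: k^(1−α) = s / (n + g + δ).
k^0.55 = 0.12 / (0.020 + 0.007 + 0.040) = 0.12 / 0.067 = 1.7910
k* = 1.7910^(1/0.55) ≈ 2.8852
y* = (k*)^α = 2.8852^0.45 ≈ 1.6109

y* ≈ 1.61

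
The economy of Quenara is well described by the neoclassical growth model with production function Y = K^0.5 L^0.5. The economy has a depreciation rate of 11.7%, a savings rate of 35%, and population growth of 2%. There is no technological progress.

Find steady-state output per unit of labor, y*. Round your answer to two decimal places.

In steady state, investment equals break-even investment: s·k^α = (n + δ)·k.
Rearranging, k^(1−α) = s / (n + δ).
k^0.5 = 0.35 / (0.020 + 0.117) = 0.35 / 0.137 = 2.5547
k* = 2.5547^(1/0.5) ≈ 6.5265
y* = (k*)^α = 6.5265^0.5 ≈ 2.5547

y* = 2.55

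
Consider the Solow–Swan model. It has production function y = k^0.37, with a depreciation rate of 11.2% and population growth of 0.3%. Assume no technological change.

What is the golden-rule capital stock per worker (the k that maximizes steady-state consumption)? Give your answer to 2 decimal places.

k_gold ≈ 6.39

The golden rule sets f'(k) = n + δ, i.e. α·k^(α−1) = n + δ.
So k^(1−α) = α / (n + δ) = 0.37 / 0.115 = 3.2174.
k_gold = 3.2174^(1/0.63) ≈ 6.3909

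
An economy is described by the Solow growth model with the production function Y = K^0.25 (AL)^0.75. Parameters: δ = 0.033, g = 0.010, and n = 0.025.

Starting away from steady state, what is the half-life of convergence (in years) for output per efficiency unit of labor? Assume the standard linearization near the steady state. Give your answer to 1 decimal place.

t_½ ≈ 13.6 years

Near the steady state the convergence rate is λ = (1 − α)(n + g + δ).
λ = (1 − 0.25) × 0.068 = 0.75 × 0.068 = 0.0510
Half-life = ln 2 / λ = 0.6931 / 0.0510 ≈ 13.59 years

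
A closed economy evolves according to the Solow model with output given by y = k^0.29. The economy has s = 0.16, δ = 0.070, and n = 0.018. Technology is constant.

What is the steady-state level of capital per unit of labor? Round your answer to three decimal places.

At the steady state, Δk = 0, so s·k^α = (n + δ)·k.
Dividing both sides by k: k^(1−α) = s / (n + δ).
k^0.71 = 0.16 / (0.018 + 0.070) = 0.16 / 0.088 = 1.8182
k* = 1.8182^(1/0.71) ≈ 2.3211

k* = 2.321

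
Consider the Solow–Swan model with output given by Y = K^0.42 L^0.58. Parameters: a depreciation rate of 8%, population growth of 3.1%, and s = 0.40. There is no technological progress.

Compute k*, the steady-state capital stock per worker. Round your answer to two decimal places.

k* ≈ 9.12

At the steady state, Δk = 0, so s·k^α = (n + δ)·k.
Rearranging, k^(1−α) = s / (n + δ).
k^0.58 = 0.40 / (0.031 + 0.080) = 0.40 / 0.111 = 3.6036
k* = 3.6036^(1/0.58) ≈ 9.1178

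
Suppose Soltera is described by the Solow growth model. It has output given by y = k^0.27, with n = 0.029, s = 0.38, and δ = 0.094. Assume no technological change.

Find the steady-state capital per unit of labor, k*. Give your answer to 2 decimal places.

At the steady state, Δk = 0, so s·k^α = (n + δ)·k.
Rearranging, k^(1−α) = s / (n + δ).
k^0.73 = 0.38 / (0.029 + 0.094) = 0.38 / 0.123 = 3.0894
k* = 3.0894^(1/0.73) ≈ 4.6888

k* = 4.69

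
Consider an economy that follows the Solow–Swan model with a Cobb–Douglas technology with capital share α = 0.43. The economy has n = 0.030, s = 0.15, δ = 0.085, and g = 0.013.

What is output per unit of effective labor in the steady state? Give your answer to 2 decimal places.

Steady state requires s·f(k) = (n + g + δ)·k, i.e. s·k^α = (n + g + δ)·k.
Rearranging, k^(1−α) = s / (n + g + δ).
k^0.57 = 0.15 / (0.030 + 0.013 + 0.085) = 0.15 / 0.128 = 1.1719
k* = 1.1719^(1/0.57) ≈ 1.3209
y* = (k*)^α = 1.3209^0.43 ≈ 1.1271

y* ≈ 1.13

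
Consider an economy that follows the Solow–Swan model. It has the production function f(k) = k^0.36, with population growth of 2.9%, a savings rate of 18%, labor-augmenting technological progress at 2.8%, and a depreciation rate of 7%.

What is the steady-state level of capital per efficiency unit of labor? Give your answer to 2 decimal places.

Steady state requires s·f(k) = (n + g + δ)·k, i.e. s·k^α = (n + g + δ)·k.
Rearranging, k^(1−α) = s / (n + g + δ).
k^0.64 = 0.18 / (0.029 + 0.028 + 0.070) = 0.18 / 0.127 = 1.4173
k* = 1.4173^(1/0.64) ≈ 1.7245

k* ≈ 1.72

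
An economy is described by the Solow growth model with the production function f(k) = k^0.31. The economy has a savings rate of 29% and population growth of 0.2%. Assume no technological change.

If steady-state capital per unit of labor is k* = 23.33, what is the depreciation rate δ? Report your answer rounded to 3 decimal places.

δ ≈ 0.031

Steady state requires s·f(k) = (n + δ)·k, i.e. s·k^α = (n + δ)·k.
So s / (n + δ) = (k*)^(1−α) = 23.33^0.69 = 8.7874.
Therefore n + δ = s / 8.7874 = 0.29 / 8.7874 = 0.0330, so δ = 0.0330 − 0.002 = 0.0310.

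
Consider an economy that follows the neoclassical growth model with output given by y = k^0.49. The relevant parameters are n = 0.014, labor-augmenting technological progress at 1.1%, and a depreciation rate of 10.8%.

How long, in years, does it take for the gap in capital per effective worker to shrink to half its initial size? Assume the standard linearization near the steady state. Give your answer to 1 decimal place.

half-life ≈ 10.2 years

Near the steady state the convergence rate is λ = (1 − α)(n + g + δ).
λ = (1 − 0.49) × 0.133 = 0.51 × 0.133 = 0.06783
Half-life = ln 2 / λ = 0.6931 / 0.06783 ≈ 10.22 years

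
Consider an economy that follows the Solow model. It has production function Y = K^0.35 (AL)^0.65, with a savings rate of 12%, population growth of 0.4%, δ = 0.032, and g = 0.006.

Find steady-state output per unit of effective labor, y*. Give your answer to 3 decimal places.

Steady state requires s·f(k) = (n + g + δ)·k, i.e. s·k^α = (n + g + δ)·k.
Dividing both sides by k: k^(1−α) = s / (n + g + δ).
k^0.65 = 0.12 / (0.004 + 0.006 + 0.032) = 0.12 / 0.042 = 2.8571
k* = 2.8571^(1/0.65) ≈ 5.0283
y* = (k*)^α = 5.0283^0.35 ≈ 1.7599

y* = 1.760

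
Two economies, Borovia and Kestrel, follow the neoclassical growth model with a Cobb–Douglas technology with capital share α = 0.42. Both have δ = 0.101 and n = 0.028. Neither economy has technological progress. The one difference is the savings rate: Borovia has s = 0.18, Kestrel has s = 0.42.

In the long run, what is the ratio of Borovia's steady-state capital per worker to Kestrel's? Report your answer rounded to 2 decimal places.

Steady-state k* = [s/(n + δ)]^(1/(1−α)), so the ratio is [ (s_B/(n + δ)_B) / (s_K/(n + δ)_K) ]^1.7241.
s_B/(n + δ)_B = 0.18/0.129 = 1.3953; s_K/(n + δ)_K = 0.42/0.129 = 3.2558.
Ratio = (1.3953/3.2558)^1.7241 = 0.4286^1.7241 ≈ 0.2321

ratio ≈ 0.23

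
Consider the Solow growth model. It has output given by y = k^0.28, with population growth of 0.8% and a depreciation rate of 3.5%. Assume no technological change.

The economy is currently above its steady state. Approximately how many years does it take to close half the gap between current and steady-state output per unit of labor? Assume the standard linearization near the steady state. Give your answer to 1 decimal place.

about 22.4 years

Near the steady state the convergence rate is λ = (1 − α)(n + δ).
λ = (1 − 0.28) × 0.043 = 0.72 × 0.043 = 0.03096
Half-life = ln 2 / λ = 0.6931 / 0.03096 ≈ 22.39 years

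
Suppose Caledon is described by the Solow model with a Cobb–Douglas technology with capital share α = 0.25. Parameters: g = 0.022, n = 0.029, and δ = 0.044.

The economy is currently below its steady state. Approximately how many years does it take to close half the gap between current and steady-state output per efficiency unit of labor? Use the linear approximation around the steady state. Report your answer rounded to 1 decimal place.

t_½ ≈ 9.7 years

Near the steady state the convergence rate is λ = (1 − α)(n + g + δ).
λ = (1 − 0.25) × 0.095 = 0.75 × 0.095 = 0.07125
Half-life = ln 2 / λ = 0.6931 / 0.07125 ≈ 9.73 years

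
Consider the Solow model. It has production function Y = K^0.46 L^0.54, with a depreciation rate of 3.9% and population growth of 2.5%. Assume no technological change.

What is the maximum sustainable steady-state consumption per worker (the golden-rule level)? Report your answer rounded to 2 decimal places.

At the golden rule, f'(k) = n + δ, so α·k^(α−1) = n + δ and k_gold = (α/(n + δ))^(1/(1−α)).
k_gold = (0.46/0.064)^(1/0.54) = 7.1875^1.8519 ≈ 38.5742
c_gold = f(k_gold) − (n + δ)·k_gold = 5.3666 − 0.064×38.5742 ≈ 2.8979

c_gold ≈ 2.90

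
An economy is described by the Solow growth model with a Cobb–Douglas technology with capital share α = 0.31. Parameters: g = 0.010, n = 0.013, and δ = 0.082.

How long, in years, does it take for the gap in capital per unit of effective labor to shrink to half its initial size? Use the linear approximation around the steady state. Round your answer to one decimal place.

half-life ≈ 9.6 years

Near the steady state the convergence rate is λ = (1 − α)(n + g + δ).
λ = (1 − 0.31) × 0.105 = 0.69 × 0.105 = 0.07245
Half-life = ln 2 / λ = 0.6931 / 0.07245 ≈ 9.57 years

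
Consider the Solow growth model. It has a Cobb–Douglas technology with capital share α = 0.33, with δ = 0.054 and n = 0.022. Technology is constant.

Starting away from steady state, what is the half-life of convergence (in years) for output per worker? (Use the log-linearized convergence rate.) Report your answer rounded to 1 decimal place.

Near the steady state the convergence rate is λ = (1 − α)(n + δ).
λ = (1 − 0.33) × 0.076 = 0.67 × 0.076 = 0.05092
Half-life = ln 2 / λ = 0.6931 / 0.05092 ≈ 13.61 years

t_½ ≈ 13.6 years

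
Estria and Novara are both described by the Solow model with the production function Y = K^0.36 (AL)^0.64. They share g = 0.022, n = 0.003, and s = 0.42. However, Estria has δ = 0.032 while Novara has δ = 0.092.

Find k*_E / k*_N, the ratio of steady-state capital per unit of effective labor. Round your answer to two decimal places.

ratio ≈ 3.08

Steady-state k* = [s/(n + g + δ)]^(1/(1−α)), so the ratio is [ (s_E/(n + g + δ)_E) / (s_N/(n + g + δ)_N) ]^1.5625.
s_E/(n + g + δ)_E = 0.42/0.057 = 7.3684; s_N/(n + g + δ)_N = 0.42/0.117 = 3.5897.
Ratio = (7.3684/3.5897)^1.5625 = 2.0527^1.5625 ≈ 3.0762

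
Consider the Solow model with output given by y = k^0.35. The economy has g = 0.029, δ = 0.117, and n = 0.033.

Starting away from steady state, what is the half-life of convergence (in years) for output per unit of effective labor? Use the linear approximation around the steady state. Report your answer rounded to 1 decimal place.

Near the steady state the convergence rate is λ = (1 − α)(n + g + δ).
λ = (1 − 0.35) × 0.179 = 0.65 × 0.179 = 0.11635
Half-life = ln 2 / λ = 0.6931 / 0.11635 ≈ 5.96 years

t_½ ≈ 6.0 years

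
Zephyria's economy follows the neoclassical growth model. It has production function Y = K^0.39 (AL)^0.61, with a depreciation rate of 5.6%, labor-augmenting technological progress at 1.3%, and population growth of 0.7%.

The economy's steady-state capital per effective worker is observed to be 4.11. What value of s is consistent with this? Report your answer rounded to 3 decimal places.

At the steady state, Δk = 0, so s·k^α = (n + g + δ)·k.
So s / (n + g + δ) = (k*)^(1−α) = 4.11^0.61 = 2.3683.
Therefore s = 2.3683 × (n + g + δ) = 2.3683 × 0.076 = 0.1800.

s ≈ 0.180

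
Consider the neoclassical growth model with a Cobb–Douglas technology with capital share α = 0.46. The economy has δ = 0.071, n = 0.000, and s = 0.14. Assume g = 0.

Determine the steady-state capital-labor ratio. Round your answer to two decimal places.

At the steady state, Δk = 0, so s·k^α = (n + δ)·k.
Dividing both sides by k: k^(1−α) = s / (n + δ).
k^0.54 = 0.14 / (0.000 + 0.071) = 0.14 / 0.071 = 1.9718
k* = 1.9718^(1/0.54) ≈ 3.5159

k* ≈ 3.52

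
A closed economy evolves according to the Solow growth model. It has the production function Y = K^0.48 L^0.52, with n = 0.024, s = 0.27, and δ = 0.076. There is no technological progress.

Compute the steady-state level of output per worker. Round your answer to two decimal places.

At the steady state, Δk = 0, so s·k^α = (n + δ)·k.
Rearranging, k^(1−α) = s / (n + δ).
k^0.52 = 0.27 / (0.024 + 0.076) = 0.27 / 0.100 = 2.7000
k* = 2.7000^(1/0.52) ≈ 6.7538
y* = (k*)^α = 6.7538^0.48 ≈ 2.5014

y* ≈ 2.50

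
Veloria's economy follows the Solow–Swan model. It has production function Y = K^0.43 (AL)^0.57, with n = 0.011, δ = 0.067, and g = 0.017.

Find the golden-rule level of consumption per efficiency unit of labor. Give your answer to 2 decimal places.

c_gold ≈ 1.78

At the golden rule, f'(k) = n + g + δ, so α·k^(α−1) = n + g + δ and k_gold = (α/(n + g + δ))^(1/(1−α)).
k_gold = (0.43/0.095)^(1/0.57) = 4.5263^1.7544 ≈ 14.1396
c_gold = f(k_gold) − (n + g + δ)·k_gold = 3.1238 − 0.095×14.1396 ≈ 1.7805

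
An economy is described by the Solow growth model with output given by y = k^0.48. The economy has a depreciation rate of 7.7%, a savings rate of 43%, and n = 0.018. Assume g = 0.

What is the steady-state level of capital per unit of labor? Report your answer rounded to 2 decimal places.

k* = 18.24

Steady state requires s·f(k) = (n + δ)·k, i.e. s·k^α = (n + δ)·k.
Rearranging, k^(1−α) = s / (n + δ).
k^0.52 = 0.43 / (0.018 + 0.077) = 0.43 / 0.095 = 4.5263
k* = 4.5263^(1/0.52) ≈ 18.2408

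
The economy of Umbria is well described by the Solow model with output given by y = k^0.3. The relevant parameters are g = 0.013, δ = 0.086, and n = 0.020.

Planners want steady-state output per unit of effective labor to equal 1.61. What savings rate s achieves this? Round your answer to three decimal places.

In steady state, investment equals break-even investment: s·k^α = (n + g + δ)·k.
Since y* = [s/(n + g + δ)]^(α/(1−α)), we have s/(n + g + δ) = (y*)^((1−α)/α) = 1.61^2.3333 = 3.0380.
Therefore s = 3.0380 × (n + g + δ) = 3.0380 × 0.119 = 0.3615.

s ≈ 0.362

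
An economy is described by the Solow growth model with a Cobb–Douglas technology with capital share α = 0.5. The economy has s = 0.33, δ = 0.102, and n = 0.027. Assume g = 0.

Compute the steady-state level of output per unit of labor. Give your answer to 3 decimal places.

y* = 2.558

Steady state requires s·f(k) = (n + δ)·k, i.e. s·k^α = (n + δ)·k.
Dividing both sides by k: k^(1−α) = s / (n + δ).
k^0.5 = 0.33 / (0.027 + 0.102) = 0.33 / 0.129 = 2.5581
k* = 2.5581^(1/0.5) ≈ 6.5439
y* = (k*)^α = 6.5439^0.5 ≈ 2.5581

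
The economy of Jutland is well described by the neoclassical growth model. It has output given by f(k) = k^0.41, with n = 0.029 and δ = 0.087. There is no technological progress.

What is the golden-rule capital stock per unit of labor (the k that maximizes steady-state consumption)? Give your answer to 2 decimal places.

The golden rule sets f'(k) = n + δ, i.e. α·k^(α−1) = n + δ.
So k^(1−α) = α / (n + δ) = 0.41 / 0.116 = 3.5345.
k_gold = 3.5345^(1/0.59) ≈ 8.4990

k_gold ≈ 8.50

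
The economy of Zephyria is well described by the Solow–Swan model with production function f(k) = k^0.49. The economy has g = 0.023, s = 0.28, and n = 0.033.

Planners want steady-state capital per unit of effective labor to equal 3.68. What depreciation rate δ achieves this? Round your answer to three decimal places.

δ ≈ 0.088

In steady state, investment equals break-even investment: s·k^α = (n + g + δ)·k.
So s / (n + g + δ) = (k*)^(1−α) = 3.68^0.51 = 1.9435.
Therefore n + g + δ = s / 1.9435 = 0.28 / 1.9435 = 0.1441, so δ = 0.1441 − 0.056 = 0.0881.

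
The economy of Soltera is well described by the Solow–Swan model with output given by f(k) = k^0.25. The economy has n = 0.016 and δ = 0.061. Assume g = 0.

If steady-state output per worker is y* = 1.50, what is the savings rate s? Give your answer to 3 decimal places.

Steady state requires s·f(k) = (n + δ)·k, i.e. s·k^α = (n + δ)·k.
Since y* = [s/(n + δ)]^(α/(1−α)), we have s/(n + δ) = (y*)^((1−α)/α) = 1.50^3 = 3.3750.
Therefore s = 3.3750 × (n + δ) = 3.3750 × 0.077 = 0.2599.

s ≈ 0.260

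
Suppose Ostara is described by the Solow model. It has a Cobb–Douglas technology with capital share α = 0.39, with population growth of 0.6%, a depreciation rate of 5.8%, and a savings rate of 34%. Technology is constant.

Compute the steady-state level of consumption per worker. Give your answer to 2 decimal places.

In steady state, investment equals break-even investment: s·k^α = (n + δ)·k.
Dividing both sides by k: k^(1−α) = s / (n + δ).
k^0.61 = 0.34 / (0.006 + 0.058) = 0.34 / 0.064 = 5.3125
k* = 5.3125^(1/0.61) ≈ 15.4531
y* = (k*)^α = 15.4531^0.39 ≈ 2.9088
c* = (1 − s)·y* = (1 − 0.34) × 2.9088 ≈ 1.9198

c* ≈ 1.92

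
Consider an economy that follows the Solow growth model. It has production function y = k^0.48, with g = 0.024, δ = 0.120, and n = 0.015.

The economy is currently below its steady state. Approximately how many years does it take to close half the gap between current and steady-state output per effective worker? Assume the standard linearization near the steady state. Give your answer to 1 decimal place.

about 8.4 years

Near the steady state the convergence rate is λ = (1 − α)(n + g + δ).
λ = (1 − 0.48) × 0.159 = 0.52 × 0.159 = 0.08268
Half-life = ln 2 / λ = 0.6931 / 0.08268 ≈ 8.38 years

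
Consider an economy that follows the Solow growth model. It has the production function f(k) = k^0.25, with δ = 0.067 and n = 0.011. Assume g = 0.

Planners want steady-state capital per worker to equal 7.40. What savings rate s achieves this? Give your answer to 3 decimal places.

In steady state, investment equals break-even investment: s·k^α = (n + δ)·k.
So s / (n + δ) = (k*)^(1−α) = 7.40^0.75 = 4.4867.
Therefore s = 4.4867 × (n + δ) = 4.4867 × 0.078 = 0.3500.

s ≈ 0.350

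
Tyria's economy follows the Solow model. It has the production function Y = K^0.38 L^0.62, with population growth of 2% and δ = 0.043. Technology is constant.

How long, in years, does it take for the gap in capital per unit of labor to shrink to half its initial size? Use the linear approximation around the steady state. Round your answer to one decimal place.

Near the steady state the convergence rate is λ = (1 − α)(n + δ).
λ = (1 − 0.38) × 0.063 = 0.62 × 0.063 = 0.03906
Half-life = ln 2 / λ = 0.6931 / 0.03906 ≈ 17.74 years

t_½ ≈ 17.7 years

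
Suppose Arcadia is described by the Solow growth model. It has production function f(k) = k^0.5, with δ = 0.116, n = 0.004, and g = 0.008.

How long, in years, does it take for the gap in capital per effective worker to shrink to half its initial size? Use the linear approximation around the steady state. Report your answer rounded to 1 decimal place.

Near the steady state the convergence rate is λ = (1 − α)(n + g + δ).
λ = (1 − 0.5) × 0.128 = 0.5 × 0.128 = 0.0640
Half-life = ln 2 / λ = 0.6931 / 0.0640 ≈ 10.83 years

about 10.8 years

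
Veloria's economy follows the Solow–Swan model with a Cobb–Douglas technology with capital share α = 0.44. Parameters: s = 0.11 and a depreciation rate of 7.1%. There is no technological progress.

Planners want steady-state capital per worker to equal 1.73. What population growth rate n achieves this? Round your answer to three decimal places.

n ≈ 0.010

At the steady state, Δk = 0, so s·k^α = (n + δ)·k.
So s / (n + δ) = (k*)^(1−α) = 1.73^0.56 = 1.3593.
Therefore n + δ = s / 1.3593 = 0.11 / 1.3593 = 0.0809, so n = 0.0809 − 0.071 = 0.0099.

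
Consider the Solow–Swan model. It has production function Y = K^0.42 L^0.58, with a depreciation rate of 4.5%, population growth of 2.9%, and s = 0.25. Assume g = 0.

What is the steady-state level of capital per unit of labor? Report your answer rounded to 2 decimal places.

Steady state requires s·f(k) = (n + δ)·k, i.e. s·k^α = (n + δ)·k.
Rearranging, k^(1−α) = s / (n + δ).
k^0.58 = 0.25 / (0.029 + 0.045) = 0.25 / 0.074 = 3.3784
k* = 3.3784^(1/0.58) ≈ 8.1578

k* ≈ 8.16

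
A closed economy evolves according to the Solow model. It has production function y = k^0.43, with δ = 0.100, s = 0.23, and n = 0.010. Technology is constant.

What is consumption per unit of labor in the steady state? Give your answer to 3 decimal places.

Steady state requires s·f(k) = (n + δ)·k, i.e. s·k^α = (n + δ)·k.
Rearranging, k^(1−α) = s / (n + δ).
k^0.57 = 0.23 / (0.010 + 0.100) = 0.23 / 0.110 = 2.0909
k* = 2.0909^(1/0.57) ≈ 3.6474
y* = (k*)^α = 3.6474^0.43 ≈ 1.7444
c* = (1 − s)·y* = (1 − 0.23) × 1.7444 ≈ 1.3432

c* = 1.343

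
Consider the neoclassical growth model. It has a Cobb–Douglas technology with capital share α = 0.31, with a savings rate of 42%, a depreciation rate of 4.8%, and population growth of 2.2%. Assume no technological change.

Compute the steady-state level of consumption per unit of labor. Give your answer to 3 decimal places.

c* ≈ 1.297

In steady state, investment equals break-even investment: s·k^α = (n + δ)·k.
Rearranging, k^(1−α) = s / (n + δ).
k^0.69 = 0.42 / (0.022 + 0.048) = 0.42 / 0.070 = 6.0000
k* = 6.0000^(1/0.69) ≈ 13.4201
y* = (k*)^α = 13.4201^0.31 ≈ 2.2367
c* = (1 − s)·y* = (1 − 0.42) × 2.2367 ≈ 1.2973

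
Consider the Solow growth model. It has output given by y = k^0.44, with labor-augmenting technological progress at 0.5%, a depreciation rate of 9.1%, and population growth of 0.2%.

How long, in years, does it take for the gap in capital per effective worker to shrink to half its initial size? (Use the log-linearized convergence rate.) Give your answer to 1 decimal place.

Near the steady state the convergence rate is λ = (1 − α)(n + g + δ).
λ = (1 − 0.44) × 0.098 = 0.56 × 0.098 = 0.05488
Half-life = ln 2 / λ = 0.6931 / 0.05488 ≈ 12.63 years

t_½ ≈ 12.6 years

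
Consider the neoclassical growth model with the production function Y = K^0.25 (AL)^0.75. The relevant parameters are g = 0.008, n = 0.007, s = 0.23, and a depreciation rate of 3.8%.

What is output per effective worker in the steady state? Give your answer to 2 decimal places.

y* ≈ 1.63

In steady state, investment equals break-even investment: s·k^α = (n + g + δ)·k.
Rearranging, k^(1−α) = s / (n + g + δ).
k^0.75 = 0.23 / (0.007 + 0.008 + 0.038) = 0.23 / 0.053 = 4.3396
k* = 4.3396^(1/0.75) ≈ 7.0784
y* = (k*)^α = 7.0784^0.25 ≈ 1.6311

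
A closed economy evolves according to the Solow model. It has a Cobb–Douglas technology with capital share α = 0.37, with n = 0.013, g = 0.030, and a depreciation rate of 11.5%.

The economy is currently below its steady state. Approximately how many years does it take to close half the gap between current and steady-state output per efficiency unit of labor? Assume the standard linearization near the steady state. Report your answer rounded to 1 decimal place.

Near the steady state the convergence rate is λ = (1 − α)(n + g + δ).
λ = (1 − 0.37) × 0.158 = 0.63 × 0.158 = 0.09954
Half-life = ln 2 / λ = 0.6931 / 0.09954 ≈ 6.96 years

about 7.0 years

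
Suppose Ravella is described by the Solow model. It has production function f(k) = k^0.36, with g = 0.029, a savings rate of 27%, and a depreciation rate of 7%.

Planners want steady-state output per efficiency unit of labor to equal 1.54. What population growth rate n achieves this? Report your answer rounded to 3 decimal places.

Steady state requires s·f(k) = (n + g + δ)·k, i.e. s·k^α = (n + g + δ)·k.
Since y* = [s/(n + g + δ)]^(α/(1−α)), we have s/(n + g + δ) = (y*)^((1−α)/α) = 1.54^1.7778 = 2.1546.
Therefore n + g + δ = s / 2.1546 = 0.27 / 2.1546 = 0.1253, so n = 0.1253 − 0.099 = 0.0263.

n ≈ 0.026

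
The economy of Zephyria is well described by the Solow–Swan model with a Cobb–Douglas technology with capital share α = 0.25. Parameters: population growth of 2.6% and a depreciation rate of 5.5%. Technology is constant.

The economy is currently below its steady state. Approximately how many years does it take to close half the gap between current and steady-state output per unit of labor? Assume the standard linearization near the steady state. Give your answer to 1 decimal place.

Near the steady state the convergence rate is λ = (1 − α)(n + δ).
λ = (1 − 0.25) × 0.081 = 0.75 × 0.081 = 0.06075
Half-life = ln 2 / λ = 0.6931 / 0.06075 ≈ 11.41 years

t_½ ≈ 11.4 years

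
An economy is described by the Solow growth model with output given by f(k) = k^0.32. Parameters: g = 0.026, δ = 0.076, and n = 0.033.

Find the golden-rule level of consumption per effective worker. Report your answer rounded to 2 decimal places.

c_gold ≈ 1.02

At the golden rule, f'(k) = n + g + δ, so α·k^(α−1) = n + g + δ and k_gold = (α/(n + g + δ))^(1/(1−α)).
k_gold = (0.32/0.135)^(1/0.68) = 2.3704^1.4706 ≈ 3.5581
c_gold = f(k_gold) − (n + g + δ)·k_gold = 1.5010 − 0.135×3.5581 ≈ 1.0207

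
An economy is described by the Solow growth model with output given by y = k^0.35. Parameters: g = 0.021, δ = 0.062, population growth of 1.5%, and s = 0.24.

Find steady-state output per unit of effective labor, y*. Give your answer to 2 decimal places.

Steady state requires s·f(k) = (n + g + δ)·k, i.e. s·k^α = (n + g + δ)·k.
Rearranging, k^(1−α) = s / (n + g + δ).
k^0.65 = 0.24 / (0.015 + 0.021 + 0.062) = 0.24 / 0.098 = 2.4490
k* = 2.4490^(1/0.65) ≈ 3.9668
y* = (k*)^α = 3.9668^0.35 ≈ 1.6198

y* ≈ 1.62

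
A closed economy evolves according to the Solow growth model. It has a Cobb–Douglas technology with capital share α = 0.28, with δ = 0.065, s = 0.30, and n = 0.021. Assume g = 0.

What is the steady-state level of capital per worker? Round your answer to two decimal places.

Steady state requires s·f(k) = (n + δ)·k, i.e. s·k^α = (n + δ)·k.
Rearranging, k^(1−α) = s / (n + δ).
k^0.72 = 0.30 / (0.021 + 0.065) = 0.30 / 0.086 = 3.4884
k* = 3.4884^(1/0.72) ≈ 5.6708

k* ≈ 5.67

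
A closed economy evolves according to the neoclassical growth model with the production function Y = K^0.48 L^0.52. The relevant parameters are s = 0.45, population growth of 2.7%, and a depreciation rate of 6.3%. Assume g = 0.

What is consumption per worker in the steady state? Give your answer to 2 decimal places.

In steady state, investment equals break-even investment: s·k^α = (n + δ)·k.
Rearranging, k^(1−α) = s / (n + δ).
k^0.52 = 0.45 / (0.027 + 0.063) = 0.45 / 0.090 = 5.0000
k* = 5.0000^(1/0.52) ≈ 22.0888
y* = (k*)^α = 22.0888^0.48 ≈ 4.4178
c* = (1 − s)·y* = (1 − 0.45) × 4.4178 ≈ 2.4298

c* = 2.43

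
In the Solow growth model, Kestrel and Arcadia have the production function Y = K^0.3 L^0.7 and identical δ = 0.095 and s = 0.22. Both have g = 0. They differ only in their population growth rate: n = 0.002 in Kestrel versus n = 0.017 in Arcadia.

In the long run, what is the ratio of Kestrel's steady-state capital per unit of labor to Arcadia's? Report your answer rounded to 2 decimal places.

Steady-state k* = [s/(n + δ)]^(1/(1−α)), so the ratio is [ (s_K/(n + δ)_K) / (s_A/(n + δ)_A) ]^1.4286.
s_K/(n + δ)_K = 0.22/0.097 = 2.2680; s_A/(n + δ)_A = 0.22/0.112 = 1.9643.
Ratio = (2.2680/1.9643)^1.4286 = 1.1546^1.4286 ≈ 1.2280

ratio ≈ 1.23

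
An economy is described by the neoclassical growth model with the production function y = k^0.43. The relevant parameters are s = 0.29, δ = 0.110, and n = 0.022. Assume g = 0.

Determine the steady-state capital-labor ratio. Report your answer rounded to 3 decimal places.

k* ≈ 3.978

In steady state, investment equals break-even investment: s·k^α = (n + δ)·k.
Dividing both sides by k: k^(1−α) = s / (n + δ).
k^0.57 = 0.29 / (0.022 + 0.110) = 0.29 / 0.132 = 2.1970
k* = 2.1970^(1/0.57) ≈ 3.9783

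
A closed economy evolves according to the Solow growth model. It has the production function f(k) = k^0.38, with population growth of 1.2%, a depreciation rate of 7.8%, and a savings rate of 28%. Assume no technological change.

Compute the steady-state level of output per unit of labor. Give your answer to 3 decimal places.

y* = 2.005

Steady state requires s·f(k) = (n + δ)·k, i.e. s·k^α = (n + δ)·k.
Rearranging, k^(1−α) = s / (n + δ).
k^0.62 = 0.28 / (0.012 + 0.078) = 0.28 / 0.090 = 3.1111
k* = 3.1111^(1/0.62) ≈ 6.2377
y* = (k*)^α = 6.2377^0.38 ≈ 2.0050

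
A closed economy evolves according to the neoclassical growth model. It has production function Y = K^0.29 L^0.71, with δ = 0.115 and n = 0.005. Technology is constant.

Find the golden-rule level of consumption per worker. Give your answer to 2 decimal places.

At the golden rule, f'(k) = n + δ, so α·k^(α−1) = n + δ and k_gold = (α/(n + δ))^(1/(1−α)).
k_gold = (0.29/0.120)^(1/0.71) = 2.4167^1.4085 ≈ 3.4655
c_gold = f(k_gold) − (n + δ)·k_gold = 1.4339 − 0.120×3.4655 ≈ 1.0180

c_gold ≈ 1.02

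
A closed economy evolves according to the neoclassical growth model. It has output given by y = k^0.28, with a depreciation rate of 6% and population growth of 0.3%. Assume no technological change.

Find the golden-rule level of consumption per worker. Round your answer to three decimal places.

At the golden rule, f'(k) = n + δ, so α·k^(α−1) = n + δ and k_gold = (α/(n + δ))^(1/(1−α)).
k_gold = (0.28/0.063)^(1/0.72) = 4.4444^1.3889 ≈ 7.9387
c_gold = f(k_gold) − (n + δ)·k_gold = 1.7862 − 0.063×7.9387 ≈ 1.2861

c_gold ≈ 1.286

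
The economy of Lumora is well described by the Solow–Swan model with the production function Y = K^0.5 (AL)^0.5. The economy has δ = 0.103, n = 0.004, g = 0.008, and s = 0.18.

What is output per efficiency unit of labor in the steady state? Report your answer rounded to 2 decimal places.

y* ≈ 1.57

At the steady state, Δk = 0, so s·k^α = (n + g + δ)·k.
Dividing both sides by k: k^(1−α) = s / (n + g + δ).
k^0.5 = 0.18 / (0.004 + 0.008 + 0.103) = 0.18 / 0.115 = 1.5652
k* = 1.5652^(1/0.5) ≈ 2.4499
y* = (k*)^α = 2.4499^0.5 ≈ 1.5652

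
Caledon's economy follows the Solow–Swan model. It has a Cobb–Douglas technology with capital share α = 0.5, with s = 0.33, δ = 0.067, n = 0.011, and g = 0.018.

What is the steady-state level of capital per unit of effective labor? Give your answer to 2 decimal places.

k* ≈ 11.82

At the steady state, Δk = 0, so s·k^α = (n + g + δ)·k.
Rearranging, k^(1−α) = s / (n + g + δ).
k^0.5 = 0.33 / (0.011 + 0.018 + 0.067) = 0.33 / 0.096 = 3.4375
k* = 3.4375^(1/0.5) ≈ 11.8164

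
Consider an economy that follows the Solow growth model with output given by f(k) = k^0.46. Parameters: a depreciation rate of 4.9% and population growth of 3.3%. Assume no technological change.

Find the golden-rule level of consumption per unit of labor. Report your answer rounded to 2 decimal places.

c_gold ≈ 2.35

At the golden rule, f'(k) = n + δ, so α·k^(α−1) = n + δ and k_gold = (α/(n + δ))^(1/(1−α)).
k_gold = (0.46/0.082)^(1/0.54) = 5.6098^1.8519 ≈ 24.3767
c_gold = f(k_gold) − (n + δ)·k_gold = 4.3452 − 0.082×24.3767 ≈ 2.3463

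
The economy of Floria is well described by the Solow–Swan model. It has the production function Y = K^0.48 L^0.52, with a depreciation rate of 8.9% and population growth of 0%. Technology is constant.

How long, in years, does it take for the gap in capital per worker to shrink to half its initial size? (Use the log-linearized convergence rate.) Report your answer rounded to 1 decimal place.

Near the steady state the convergence rate is λ = (1 − α)(n + δ).
λ = (1 − 0.48) × 0.089 = 0.52 × 0.089 = 0.04628
Half-life = ln 2 / λ = 0.6931 / 0.04628 ≈ 14.98 years

about 15.0 years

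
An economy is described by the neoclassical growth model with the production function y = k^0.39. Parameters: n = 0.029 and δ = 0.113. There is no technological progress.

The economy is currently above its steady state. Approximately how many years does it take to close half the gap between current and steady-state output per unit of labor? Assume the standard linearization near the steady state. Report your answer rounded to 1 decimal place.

Near the steady state the convergence rate is λ = (1 − α)(n + δ).
λ = (1 − 0.39) × 0.142 = 0.61 × 0.142 = 0.08662
Half-life = ln 2 / λ = 0.6931 / 0.08662 ≈ 8.00 years

t_½ ≈ 8.0 years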